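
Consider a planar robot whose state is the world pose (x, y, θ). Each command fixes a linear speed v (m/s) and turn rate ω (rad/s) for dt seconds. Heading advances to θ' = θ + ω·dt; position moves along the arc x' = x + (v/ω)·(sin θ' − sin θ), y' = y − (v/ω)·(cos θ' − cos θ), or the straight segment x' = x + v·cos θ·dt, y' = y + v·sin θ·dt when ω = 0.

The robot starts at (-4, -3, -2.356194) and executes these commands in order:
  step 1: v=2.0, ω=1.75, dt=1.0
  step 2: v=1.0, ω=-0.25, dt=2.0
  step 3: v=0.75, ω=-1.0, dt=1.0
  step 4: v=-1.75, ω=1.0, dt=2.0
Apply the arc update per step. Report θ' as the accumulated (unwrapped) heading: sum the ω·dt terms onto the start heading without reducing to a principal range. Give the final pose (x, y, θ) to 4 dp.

(-3.8911, -4.3281, -0.1062)

step 1: θ'=-0.6062 (R=1.1429) → pose (-3.8430, -4.7473, -0.6062)
step 2: θ'=-1.1062 (R=-4.0000) → pose (-2.5460, -6.2424, -1.1062)
step 3: θ'=-2.1062 (R=-0.7500) → pose (-2.5714, -6.9611, -2.1062)
step 4: θ'=-0.1062 (R=-1.7500) → pose (-3.8911, -4.3281, -0.1062)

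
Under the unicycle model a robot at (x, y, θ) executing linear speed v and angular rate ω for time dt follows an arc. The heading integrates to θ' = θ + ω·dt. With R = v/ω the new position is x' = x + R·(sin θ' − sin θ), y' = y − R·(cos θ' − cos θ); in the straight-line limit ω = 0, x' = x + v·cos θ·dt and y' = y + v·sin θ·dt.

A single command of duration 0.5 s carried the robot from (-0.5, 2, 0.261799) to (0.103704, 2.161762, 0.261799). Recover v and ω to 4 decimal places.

Δθ = 0.261799 − 0.261799 = 0.000000
ω = Δθ/dt = 0.000000/0.5 = 0.0000
ω = 0 → v = (Δx·cos θ + Δy·sin θ)/dt = 1.2500

v = 1.2500, ω = 0.0000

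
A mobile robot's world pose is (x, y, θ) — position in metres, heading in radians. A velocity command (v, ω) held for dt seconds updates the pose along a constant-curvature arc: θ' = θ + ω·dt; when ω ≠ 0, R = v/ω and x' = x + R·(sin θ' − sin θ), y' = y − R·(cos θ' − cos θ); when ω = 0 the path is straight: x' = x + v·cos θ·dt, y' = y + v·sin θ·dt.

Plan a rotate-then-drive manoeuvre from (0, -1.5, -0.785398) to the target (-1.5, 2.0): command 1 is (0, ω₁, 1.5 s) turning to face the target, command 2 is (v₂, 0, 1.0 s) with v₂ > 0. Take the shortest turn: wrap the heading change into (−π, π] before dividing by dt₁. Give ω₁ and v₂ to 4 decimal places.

heading to target = atan2(2−-1.5, -1.5−0) = 1.9757
Δθ = wrap(1.9757 − -0.7854) = 2.7611; ω₁ = Δθ/dt₁ = 1.8407
distance = √((-1.5−0)² + (2−-1.5)²) = 3.8079; v₂ = distance/dt₂ = 3.8079

ω₁ = 1.8407, v₂ = 3.8079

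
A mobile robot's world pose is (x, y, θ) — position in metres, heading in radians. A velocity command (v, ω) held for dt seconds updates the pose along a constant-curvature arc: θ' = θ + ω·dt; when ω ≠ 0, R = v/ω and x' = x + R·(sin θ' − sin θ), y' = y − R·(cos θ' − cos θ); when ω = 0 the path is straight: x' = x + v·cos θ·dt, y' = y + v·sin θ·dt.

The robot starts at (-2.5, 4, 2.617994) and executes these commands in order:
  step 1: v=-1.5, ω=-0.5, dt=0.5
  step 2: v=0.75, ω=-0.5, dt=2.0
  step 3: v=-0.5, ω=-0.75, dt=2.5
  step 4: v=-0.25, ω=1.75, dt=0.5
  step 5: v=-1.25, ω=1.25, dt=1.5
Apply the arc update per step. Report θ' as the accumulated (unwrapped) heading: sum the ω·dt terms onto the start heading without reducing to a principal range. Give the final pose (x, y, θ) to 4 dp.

(-3.8452, 2.9275, 2.2430)

step 1: θ'=2.3680 (R=3.0000) → pose (-1.9039, 3.5481, 2.3680)
step 2: θ'=1.3680 (R=-1.5000) → pose (-2.3250, 4.9234, 1.3680)
step 3: θ'=-0.5070 (R=0.6667) → pose (-3.3018, 4.4748, -0.5070)
step 4: θ'=0.3680 (R=-0.1429) → pose (-3.4225, 4.4832, 0.3680)
step 5: θ'=2.2430 (R=-1.0000) → pose (-3.8452, 2.9275, 2.2430)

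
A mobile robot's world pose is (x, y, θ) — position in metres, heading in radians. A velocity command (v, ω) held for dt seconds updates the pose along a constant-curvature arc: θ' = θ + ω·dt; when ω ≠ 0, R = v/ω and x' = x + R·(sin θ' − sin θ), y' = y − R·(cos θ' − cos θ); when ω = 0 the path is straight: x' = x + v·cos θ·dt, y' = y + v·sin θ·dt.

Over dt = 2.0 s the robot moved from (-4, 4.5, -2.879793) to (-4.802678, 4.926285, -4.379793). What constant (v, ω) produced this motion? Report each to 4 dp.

Δθ = -4.379793 − -2.879793 = -1.500000
ω = Δθ/dt = -1.500000/2.0 = -0.7500
R = Δx/(sin θ' − sin θ) = -0.6667
v = R·ω = -0.6667·-0.7500 = 0.5000

v = 0.5000, ω = -0.7500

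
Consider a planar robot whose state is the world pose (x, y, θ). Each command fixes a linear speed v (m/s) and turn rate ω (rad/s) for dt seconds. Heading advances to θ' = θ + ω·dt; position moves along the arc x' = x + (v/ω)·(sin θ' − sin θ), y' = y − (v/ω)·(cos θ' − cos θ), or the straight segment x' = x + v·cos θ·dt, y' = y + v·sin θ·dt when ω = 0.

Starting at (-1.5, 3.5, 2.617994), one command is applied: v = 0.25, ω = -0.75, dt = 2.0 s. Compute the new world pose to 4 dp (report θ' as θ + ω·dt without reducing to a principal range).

θ' = 2.6180 + -0.75·2.0 = 1.1180
R = v/ω = 0.25/-0.75 = -0.3333
x' = -1.5 + -0.3333·(sin 1.1180 − sin 2.6180) = -1.6331
y' = 3.5 − -0.3333·(cos 1.1180 − cos 2.6180) = 3.9345

(-1.6331, 3.9345, 1.1180)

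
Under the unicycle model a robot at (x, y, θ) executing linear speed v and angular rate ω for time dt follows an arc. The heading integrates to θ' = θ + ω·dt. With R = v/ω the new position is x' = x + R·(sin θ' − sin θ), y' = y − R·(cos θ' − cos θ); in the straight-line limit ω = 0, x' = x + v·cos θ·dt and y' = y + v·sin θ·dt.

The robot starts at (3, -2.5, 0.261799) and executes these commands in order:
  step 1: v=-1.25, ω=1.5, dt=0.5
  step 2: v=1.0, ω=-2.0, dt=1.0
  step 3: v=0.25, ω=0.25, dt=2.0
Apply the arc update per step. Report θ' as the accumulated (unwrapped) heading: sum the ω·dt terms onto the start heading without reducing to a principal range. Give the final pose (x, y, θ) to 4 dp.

(3.7166, -3.1860, -0.4882)

step 1: θ'=1.0118 (R=-0.8333) → pose (2.5092, -2.8630, 1.0118)
step 2: θ'=-0.9882 (R=-0.5000) → pose (3.3506, -2.8531, -0.9882)
step 3: θ'=-0.4882 (R=1.0000) → pose (3.7166, -3.1860, -0.4882)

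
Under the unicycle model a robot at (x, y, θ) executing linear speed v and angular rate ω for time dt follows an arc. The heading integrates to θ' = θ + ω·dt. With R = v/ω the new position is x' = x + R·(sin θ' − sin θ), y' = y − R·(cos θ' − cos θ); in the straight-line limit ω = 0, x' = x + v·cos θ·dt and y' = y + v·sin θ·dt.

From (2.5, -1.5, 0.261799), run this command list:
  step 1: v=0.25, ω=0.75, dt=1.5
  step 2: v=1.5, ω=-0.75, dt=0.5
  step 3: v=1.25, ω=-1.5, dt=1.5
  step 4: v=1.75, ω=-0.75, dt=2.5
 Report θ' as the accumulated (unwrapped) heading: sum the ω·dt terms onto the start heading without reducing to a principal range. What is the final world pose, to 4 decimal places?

step 1: θ'=1.3868 (R=0.3333) → pose (2.7414, -1.2390, 1.3868)
step 2: θ'=1.0118 (R=-2.0000) → pose (3.0121, -0.5443, 1.0118)
step 3: θ'=-1.2382 (R=-0.8333) → pose (4.5063, -0.7141, -1.2382)
step 4: θ'=-3.1132 (R=-2.3333) → pose (2.3670, -3.8083, -3.1132)

(2.3670, -3.8083, -3.1132)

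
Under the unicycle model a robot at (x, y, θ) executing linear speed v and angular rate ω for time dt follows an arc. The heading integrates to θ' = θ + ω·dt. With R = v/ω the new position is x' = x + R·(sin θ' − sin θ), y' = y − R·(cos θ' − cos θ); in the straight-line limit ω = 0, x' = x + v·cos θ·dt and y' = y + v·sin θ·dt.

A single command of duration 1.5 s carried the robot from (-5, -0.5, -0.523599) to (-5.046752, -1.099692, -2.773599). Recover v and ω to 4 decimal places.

Δθ = -2.773599 − -0.523599 = -2.250000
ω = Δθ/dt = -2.250000/1.5 = -1.5000
R = −Δy/(cos θ' − cos θ) = -0.3333
v = R·ω = -0.3333·-1.5000 = 0.5000

v = 0.5000, ω = -1.5000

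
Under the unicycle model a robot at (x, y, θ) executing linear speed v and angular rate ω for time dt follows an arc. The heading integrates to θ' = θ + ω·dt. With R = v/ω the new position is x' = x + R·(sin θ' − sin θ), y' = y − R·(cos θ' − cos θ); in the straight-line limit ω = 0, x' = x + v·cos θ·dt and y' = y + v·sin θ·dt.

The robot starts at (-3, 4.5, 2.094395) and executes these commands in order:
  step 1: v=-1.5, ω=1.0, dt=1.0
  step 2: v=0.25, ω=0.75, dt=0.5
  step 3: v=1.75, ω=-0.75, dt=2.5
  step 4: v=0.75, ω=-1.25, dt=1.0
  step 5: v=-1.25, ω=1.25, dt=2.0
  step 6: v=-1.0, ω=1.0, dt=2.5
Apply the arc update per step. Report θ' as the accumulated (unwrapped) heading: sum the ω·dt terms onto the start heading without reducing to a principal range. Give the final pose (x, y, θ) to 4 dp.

(-3.4370, 6.1167, 5.3444)

step 1: θ'=3.0944 (R=-1.5000) → pose (-1.7717, 3.7517, 3.0944)
step 2: θ'=3.4694 (R=0.3333) → pose (-1.8948, 3.7343, 3.4694)
step 3: θ'=1.5944 (R=-2.3333) → pose (-4.9787, 5.8883, 1.5944)
step 4: θ'=0.3444 (R=-0.6000) → pose (-4.5815, 6.4672, 0.3444)
step 5: θ'=2.8444 (R=-1.0000) → pose (-4.5367, 4.5698, 2.8444)
step 6: θ'=5.3444 (R=-1.0000) → pose (-3.4370, 6.1167, 5.3444)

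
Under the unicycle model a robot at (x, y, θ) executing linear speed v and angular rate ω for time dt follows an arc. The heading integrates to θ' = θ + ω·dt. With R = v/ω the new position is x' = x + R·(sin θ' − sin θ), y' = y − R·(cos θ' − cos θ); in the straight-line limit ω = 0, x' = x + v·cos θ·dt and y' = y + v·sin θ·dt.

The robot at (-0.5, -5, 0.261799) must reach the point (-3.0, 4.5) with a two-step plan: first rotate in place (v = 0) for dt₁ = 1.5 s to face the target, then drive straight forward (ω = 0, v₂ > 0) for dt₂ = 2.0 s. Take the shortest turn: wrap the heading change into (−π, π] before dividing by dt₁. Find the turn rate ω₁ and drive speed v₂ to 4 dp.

heading to target = atan2(4.5−-5, -3−-0.5) = 1.8281
Δθ = wrap(1.8281 − 0.2618) = 1.5663; ω₁ = Δθ/dt₁ = 1.0442
distance = √((-3−-0.5)² + (4.5−-5)²) = 9.8234; v₂ = distance/dt₂ = 4.9117

ω₁ = 1.0442, v₂ = 4.9117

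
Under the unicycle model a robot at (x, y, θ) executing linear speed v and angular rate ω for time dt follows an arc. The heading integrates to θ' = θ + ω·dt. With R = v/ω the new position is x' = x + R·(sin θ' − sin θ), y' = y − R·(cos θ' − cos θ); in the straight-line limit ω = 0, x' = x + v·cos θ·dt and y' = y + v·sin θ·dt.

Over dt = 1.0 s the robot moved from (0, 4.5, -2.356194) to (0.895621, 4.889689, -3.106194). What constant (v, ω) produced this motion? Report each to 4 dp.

Δθ = -3.106194 − -2.356194 = -0.750000
ω = Δθ/dt = -0.750000/1.0 = -0.7500
R = Δx/(sin θ' − sin θ) = 1.3333
v = R·ω = 1.3333·-0.7500 = -1.0000

v = -1.0000, ω = -0.7500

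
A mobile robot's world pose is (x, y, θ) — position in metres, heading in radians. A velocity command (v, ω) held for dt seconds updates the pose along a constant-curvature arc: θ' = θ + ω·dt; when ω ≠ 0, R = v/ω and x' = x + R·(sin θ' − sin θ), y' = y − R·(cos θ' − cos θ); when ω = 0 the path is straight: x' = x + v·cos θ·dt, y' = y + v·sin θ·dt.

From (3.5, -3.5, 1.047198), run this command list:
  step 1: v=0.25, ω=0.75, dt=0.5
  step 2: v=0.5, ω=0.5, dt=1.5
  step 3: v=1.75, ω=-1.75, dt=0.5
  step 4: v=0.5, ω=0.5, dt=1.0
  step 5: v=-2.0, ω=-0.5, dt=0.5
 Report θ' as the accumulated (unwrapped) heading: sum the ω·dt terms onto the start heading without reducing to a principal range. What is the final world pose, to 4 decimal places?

(3.3509, -2.3304, 1.5472)

step 1: θ'=1.4222 (R=0.3333) → pose (3.5410, -3.3827, 1.4222)
step 2: θ'=2.1722 (R=1.0000) → pose (3.3765, -2.6688, 2.1722)
step 3: θ'=1.2972 (R=-1.0000) → pose (3.2383, -1.8328, 1.2972)
step 4: θ'=1.7972 (R=1.0000) → pose (3.2500, -1.3382, 1.7972)
step 5: θ'=1.5472 (R=4.0000) → pose (3.3509, -2.3304, 1.5472)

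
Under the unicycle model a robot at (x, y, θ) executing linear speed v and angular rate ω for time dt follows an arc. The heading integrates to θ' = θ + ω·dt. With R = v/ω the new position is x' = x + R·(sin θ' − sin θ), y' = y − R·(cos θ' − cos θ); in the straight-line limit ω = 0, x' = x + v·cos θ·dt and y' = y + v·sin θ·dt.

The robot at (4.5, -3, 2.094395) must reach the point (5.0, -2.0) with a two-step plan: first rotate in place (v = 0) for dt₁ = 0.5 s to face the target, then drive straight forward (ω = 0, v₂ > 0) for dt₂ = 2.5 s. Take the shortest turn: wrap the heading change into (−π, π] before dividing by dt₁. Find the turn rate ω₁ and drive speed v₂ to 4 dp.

ω₁ = -1.9745, v₂ = 0.4472

heading to target = atan2(-2−-3, 5−4.5) = 1.1071
Δθ = wrap(1.1071 − 2.0944) = -0.9872; ω₁ = Δθ/dt₁ = -1.9745
distance = √((5−4.5)² + (-2−-3)²) = 1.1180; v₂ = distance/dt₂ = 0.4472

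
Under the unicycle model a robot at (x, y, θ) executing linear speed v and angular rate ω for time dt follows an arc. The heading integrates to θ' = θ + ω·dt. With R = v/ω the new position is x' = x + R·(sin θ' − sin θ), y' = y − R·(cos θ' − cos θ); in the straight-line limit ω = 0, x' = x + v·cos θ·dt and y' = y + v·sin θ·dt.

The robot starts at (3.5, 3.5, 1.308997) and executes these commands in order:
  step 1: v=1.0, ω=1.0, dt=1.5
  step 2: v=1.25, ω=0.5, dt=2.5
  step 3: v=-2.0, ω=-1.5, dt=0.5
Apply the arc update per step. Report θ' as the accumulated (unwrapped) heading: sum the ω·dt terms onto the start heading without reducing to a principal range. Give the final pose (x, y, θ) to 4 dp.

step 1: θ'=2.8090 (R=1.0000) → pose (2.8606, 4.7040, 2.8090)
step 2: θ'=4.0590 (R=2.5000) → pose (0.0593, 3.8607, 4.0590)
step 3: θ'=3.3090 (R=1.3333) → pose (0.8958, 4.3649, 3.3090)

(0.8958, 4.3649, 3.3090)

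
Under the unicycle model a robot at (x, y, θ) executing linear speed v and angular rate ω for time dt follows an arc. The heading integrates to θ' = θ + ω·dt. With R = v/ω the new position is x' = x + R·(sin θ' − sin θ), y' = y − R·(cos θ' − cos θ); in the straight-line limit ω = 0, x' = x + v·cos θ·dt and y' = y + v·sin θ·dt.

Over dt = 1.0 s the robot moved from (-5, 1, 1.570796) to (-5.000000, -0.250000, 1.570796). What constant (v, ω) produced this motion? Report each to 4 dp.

v = -1.2500, ω = 0.0000

Δθ = 1.570796 − 1.570796 = 0.000000
ω = Δθ/dt = 0.000000/1.0 = 0.0000
ω = 0 → v = (Δx·cos θ + Δy·sin θ)/dt = -1.2500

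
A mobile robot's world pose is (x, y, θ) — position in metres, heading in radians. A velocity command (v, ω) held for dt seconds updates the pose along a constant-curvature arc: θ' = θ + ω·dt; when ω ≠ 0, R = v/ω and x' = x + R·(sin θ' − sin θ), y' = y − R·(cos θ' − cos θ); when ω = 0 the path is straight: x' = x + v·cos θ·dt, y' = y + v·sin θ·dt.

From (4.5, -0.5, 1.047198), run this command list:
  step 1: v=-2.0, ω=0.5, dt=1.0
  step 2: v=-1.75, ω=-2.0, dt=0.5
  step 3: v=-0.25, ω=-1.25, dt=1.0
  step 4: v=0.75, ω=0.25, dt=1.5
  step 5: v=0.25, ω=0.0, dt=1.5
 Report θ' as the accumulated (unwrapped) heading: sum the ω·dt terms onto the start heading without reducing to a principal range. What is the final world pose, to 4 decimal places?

(4.6406, -3.7859, -0.3278)

step 1: θ'=1.5472 (R=-4.0000) → pose (3.9652, -2.4056, 1.5472)
step 2: θ'=0.5472 (R=0.8750) → pose (3.5457, -3.1322, 0.5472)
step 3: θ'=-0.7028 (R=0.2000) → pose (3.3124, -3.1140, -0.7028)
step 4: θ'=-0.3278 (R=3.0000) → pose (4.2856, -3.6652, -0.3278)
step 5: θ'=-0.3278 (straight) → pose (4.6406, -3.7859, -0.3278)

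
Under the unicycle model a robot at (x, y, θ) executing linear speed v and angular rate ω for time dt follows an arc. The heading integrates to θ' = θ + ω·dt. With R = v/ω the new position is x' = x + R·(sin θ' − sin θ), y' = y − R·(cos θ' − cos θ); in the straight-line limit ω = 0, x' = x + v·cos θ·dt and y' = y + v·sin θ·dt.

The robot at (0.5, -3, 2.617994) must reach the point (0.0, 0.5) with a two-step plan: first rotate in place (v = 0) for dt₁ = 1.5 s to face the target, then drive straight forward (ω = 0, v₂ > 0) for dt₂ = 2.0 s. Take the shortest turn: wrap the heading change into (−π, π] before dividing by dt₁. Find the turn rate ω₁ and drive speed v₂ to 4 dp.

ω₁ = -0.6035, v₂ = 1.7678

heading to target = atan2(0.5−-3, 0−0.5) = 1.7127
Δθ = wrap(1.7127 − 2.6180) = -0.9053; ω₁ = Δθ/dt₁ = -0.6035
distance = √((0−0.5)² + (0.5−-3)²) = 3.5355; v₂ = distance/dt₂ = 1.7678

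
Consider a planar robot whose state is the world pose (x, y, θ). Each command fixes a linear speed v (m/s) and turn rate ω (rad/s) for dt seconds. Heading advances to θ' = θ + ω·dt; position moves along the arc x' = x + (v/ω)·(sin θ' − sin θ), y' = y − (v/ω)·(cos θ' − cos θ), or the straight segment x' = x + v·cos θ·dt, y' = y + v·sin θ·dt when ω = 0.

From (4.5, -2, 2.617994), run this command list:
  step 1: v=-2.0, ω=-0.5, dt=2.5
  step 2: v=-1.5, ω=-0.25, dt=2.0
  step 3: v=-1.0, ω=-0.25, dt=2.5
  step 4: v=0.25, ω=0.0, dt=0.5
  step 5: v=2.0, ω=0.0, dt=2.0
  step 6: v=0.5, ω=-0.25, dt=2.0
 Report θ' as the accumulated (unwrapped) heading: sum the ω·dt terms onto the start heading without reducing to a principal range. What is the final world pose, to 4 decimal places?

step 1: θ'=1.3680 (R=4.0000) → pose (6.4180, -6.2698, 1.3680)
step 2: θ'=0.8680 (R=6.0000) → pose (5.1192, -8.9394, 0.8680)
step 3: θ'=0.2430 (R=4.0000) → pose (3.0295, -10.2365, 0.2430)
step 4: θ'=0.2430 (straight) → pose (3.1508, -10.2064, 0.2430)
step 5: θ'=0.2430 (straight) → pose (7.0333, -9.2440, 0.2430)
step 6: θ'=-0.2570 (R=-2.0000) → pose (8.0229, -9.2509, -0.2570)

(8.0229, -9.2509, -0.2570)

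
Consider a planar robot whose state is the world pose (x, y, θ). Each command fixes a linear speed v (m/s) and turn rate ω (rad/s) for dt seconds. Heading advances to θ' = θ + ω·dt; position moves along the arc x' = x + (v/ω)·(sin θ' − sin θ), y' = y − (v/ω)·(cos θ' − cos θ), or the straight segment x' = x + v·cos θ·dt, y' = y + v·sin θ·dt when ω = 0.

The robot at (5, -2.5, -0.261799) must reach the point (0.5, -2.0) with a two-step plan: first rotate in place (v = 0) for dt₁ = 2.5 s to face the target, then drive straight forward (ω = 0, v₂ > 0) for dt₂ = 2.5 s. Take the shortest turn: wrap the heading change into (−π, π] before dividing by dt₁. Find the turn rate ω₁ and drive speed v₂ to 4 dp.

ω₁ = -1.1962, v₂ = 1.8111

heading to target = atan2(-2−-2.5, 0.5−5) = 3.0309
Δθ = wrap(3.0309 − -0.2618) = -2.9905; ω₁ = Δθ/dt₁ = -1.1962
distance = √((0.5−5)² + (-2−-2.5)²) = 4.5277; v₂ = distance/dt₂ = 1.8111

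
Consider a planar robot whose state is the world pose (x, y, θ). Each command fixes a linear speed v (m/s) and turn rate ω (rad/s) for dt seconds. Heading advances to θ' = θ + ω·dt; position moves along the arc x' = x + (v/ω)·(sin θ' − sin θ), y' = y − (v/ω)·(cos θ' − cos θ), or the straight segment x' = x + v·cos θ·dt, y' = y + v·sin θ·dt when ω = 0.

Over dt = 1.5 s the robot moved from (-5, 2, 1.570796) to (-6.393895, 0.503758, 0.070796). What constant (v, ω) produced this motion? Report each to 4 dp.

Δθ = 0.070796 − 1.570796 = -1.500000
ω = Δθ/dt = -1.500000/1.5 = -1.0000
R = −Δy/(cos θ' − cos θ) = 1.5000
v = R·ω = 1.5000·-1.0000 = -1.5000

v = -1.5000, ω = -1.0000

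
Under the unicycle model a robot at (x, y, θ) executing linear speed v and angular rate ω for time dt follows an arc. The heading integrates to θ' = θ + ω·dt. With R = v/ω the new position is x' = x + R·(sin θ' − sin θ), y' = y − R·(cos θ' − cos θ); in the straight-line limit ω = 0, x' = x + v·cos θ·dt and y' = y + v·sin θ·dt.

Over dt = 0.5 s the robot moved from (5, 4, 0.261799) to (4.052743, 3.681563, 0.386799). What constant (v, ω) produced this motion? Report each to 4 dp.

v = -2.0000, ω = 0.2500

Δθ = 0.386799 − 0.261799 = 0.125000
ω = Δθ/dt = 0.125000/0.5 = 0.2500
R = Δx/(sin θ' − sin θ) = -8.0000
v = R·ω = -8.0000·0.2500 = -2.0000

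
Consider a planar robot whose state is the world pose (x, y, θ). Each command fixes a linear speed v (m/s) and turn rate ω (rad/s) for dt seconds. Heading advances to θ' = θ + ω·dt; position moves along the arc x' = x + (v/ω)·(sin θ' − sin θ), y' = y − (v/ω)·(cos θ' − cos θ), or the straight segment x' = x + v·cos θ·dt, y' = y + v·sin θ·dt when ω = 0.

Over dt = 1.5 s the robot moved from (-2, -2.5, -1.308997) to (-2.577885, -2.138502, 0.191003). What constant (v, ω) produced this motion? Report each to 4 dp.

Δθ = 0.191003 − -1.308997 = 1.500000
ω = Δθ/dt = 1.500000/1.5 = 1.0000
R = Δx/(sin θ' − sin θ) = -0.5000
v = R·ω = -0.5000·1.0000 = -0.5000

v = -0.5000, ω = 1.0000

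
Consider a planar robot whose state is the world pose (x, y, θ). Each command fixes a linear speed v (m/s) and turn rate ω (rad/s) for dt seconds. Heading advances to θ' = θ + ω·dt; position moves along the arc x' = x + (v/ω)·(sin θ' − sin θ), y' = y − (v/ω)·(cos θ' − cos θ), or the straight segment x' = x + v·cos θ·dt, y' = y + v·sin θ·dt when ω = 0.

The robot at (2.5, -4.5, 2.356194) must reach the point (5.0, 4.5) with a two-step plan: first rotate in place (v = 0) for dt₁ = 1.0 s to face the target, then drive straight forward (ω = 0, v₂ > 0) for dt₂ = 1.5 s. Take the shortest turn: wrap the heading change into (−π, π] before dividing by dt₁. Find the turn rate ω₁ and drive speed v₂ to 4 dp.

ω₁ = -1.0563, v₂ = 6.2272

heading to target = atan2(4.5−-4.5, 5−2.5) = 1.2998
Δθ = wrap(1.2998 − 2.3562) = -1.0563; ω₁ = Δθ/dt₁ = -1.0563
distance = √((5−2.5)² + (4.5−-4.5)²) = 9.3408; v₂ = distance/dt₂ = 6.2272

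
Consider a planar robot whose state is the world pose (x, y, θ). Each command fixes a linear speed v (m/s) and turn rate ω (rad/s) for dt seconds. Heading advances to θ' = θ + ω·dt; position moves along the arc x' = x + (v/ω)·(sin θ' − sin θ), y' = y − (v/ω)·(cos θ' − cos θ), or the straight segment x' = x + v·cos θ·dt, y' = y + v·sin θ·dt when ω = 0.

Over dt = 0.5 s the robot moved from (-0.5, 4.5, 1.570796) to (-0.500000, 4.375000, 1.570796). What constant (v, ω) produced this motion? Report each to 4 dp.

v = -0.2500, ω = 0.0000

Δθ = 1.570796 − 1.570796 = 0.000000
ω = Δθ/dt = 0.000000/0.5 = 0.0000
ω = 0 → v = (Δx·cos θ + Δy·sin θ)/dt = -0.2500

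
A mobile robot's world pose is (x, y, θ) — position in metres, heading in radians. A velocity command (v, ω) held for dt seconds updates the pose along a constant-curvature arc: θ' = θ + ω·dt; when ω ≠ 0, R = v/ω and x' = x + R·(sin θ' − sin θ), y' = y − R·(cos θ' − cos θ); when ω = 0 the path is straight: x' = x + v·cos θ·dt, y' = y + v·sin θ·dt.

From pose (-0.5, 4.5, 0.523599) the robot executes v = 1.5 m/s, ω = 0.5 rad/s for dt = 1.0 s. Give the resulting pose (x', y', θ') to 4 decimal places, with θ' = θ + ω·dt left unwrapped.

θ' = 0.5236 + 0.5·1.0 = 1.0236
R = v/ω = 1.5/0.5 = 3.0000
x' = -0.5 + 3.0000·(sin 1.0236 − sin 0.5236) = 0.5620
y' = 4.5 − 3.0000·(cos 1.0236 − cos 0.5236) = 5.5372

(0.5620, 5.5372, 1.0236)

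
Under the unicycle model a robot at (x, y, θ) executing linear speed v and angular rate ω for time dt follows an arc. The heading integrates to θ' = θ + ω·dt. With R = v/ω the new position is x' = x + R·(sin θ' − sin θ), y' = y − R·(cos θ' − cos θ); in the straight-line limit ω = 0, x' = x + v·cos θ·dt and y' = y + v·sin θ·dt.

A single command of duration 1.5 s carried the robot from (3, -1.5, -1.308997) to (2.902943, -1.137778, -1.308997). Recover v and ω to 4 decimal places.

Δθ = -1.308997 − -1.308997 = 0.000000
ω = Δθ/dt = 0.000000/1.5 = 0.0000
ω = 0 → v = (Δx·cos θ + Δy·sin θ)/dt = -0.2500

v = -0.2500, ω = 0.0000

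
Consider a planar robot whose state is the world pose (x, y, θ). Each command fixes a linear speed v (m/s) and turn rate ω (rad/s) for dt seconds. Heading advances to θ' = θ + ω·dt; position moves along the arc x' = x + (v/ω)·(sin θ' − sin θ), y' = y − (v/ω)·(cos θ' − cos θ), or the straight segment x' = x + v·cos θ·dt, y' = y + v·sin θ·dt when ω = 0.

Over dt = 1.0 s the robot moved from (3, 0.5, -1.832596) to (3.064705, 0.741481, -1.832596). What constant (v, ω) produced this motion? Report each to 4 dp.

Δθ = -1.832596 − -1.832596 = 0.000000
ω = Δθ/dt = 0.000000/1.0 = 0.0000
ω = 0 → v = (Δx·cos θ + Δy·sin θ)/dt = -0.2500

v = -0.2500, ω = 0.0000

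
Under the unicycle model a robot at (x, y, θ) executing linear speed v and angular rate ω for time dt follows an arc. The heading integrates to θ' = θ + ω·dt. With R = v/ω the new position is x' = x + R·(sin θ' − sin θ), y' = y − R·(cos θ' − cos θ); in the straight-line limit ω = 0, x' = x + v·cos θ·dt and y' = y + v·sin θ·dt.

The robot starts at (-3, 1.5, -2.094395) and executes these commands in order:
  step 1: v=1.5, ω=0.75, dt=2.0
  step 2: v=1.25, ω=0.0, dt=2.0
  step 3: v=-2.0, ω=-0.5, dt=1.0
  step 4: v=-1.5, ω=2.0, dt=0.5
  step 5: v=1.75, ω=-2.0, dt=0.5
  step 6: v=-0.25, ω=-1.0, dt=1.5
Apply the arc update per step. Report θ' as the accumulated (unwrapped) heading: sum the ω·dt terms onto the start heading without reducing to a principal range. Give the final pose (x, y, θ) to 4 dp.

step 1: θ'=-0.5944 (R=2.0000) → pose (-2.3880, -1.1570, -0.5944)
step 2: θ'=-0.5944 (straight) → pose (-0.3167, -2.5570, -0.5944)
step 3: θ'=-1.0944 (R=4.0000) → pose (-1.6313, -1.0774, -1.0944)
step 4: θ'=-0.0944 (R=-0.7500) → pose (-2.2271, -0.6747, -0.0944)
step 5: θ'=-1.0944 (R=-0.8750) → pose (-1.5320, -1.1445, -1.0944)
step 6: θ'=-2.5944 (R=0.2500) → pose (-1.4399, -0.8164, -2.5944)

(-1.4399, -0.8164, -2.5944)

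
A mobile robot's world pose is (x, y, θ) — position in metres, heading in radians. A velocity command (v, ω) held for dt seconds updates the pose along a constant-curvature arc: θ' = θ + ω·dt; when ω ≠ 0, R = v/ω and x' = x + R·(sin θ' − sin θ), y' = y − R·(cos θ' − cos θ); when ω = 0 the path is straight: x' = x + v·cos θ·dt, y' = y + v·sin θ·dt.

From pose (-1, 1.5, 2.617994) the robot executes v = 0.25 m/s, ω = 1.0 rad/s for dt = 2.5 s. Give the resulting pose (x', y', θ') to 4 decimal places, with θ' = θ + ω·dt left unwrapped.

θ' = 2.6180 + 1.0·2.5 = 5.1180
R = v/ω = 0.25/1.0 = 0.2500
x' = -1 + 0.2500·(sin 5.1180 − sin 2.6180) = -1.3547
y' = 1.5 − 0.2500·(cos 5.1180 − cos 2.6180) = 1.1848

(-1.3547, 1.1848, 5.1180)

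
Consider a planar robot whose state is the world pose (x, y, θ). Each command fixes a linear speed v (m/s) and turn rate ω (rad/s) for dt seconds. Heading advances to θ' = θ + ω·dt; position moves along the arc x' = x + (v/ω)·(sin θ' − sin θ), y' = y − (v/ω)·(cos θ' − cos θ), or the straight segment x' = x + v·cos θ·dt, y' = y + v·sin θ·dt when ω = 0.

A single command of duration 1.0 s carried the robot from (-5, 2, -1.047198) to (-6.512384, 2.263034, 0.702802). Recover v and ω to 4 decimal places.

v = -1.7500, ω = 1.7500

Δθ = 0.702802 − -1.047198 = 1.750000
ω = Δθ/dt = 1.750000/1.0 = 1.7500
R = Δx/(sin θ' − sin θ) = -1.0000
v = R·ω = -1.0000·1.7500 = -1.7500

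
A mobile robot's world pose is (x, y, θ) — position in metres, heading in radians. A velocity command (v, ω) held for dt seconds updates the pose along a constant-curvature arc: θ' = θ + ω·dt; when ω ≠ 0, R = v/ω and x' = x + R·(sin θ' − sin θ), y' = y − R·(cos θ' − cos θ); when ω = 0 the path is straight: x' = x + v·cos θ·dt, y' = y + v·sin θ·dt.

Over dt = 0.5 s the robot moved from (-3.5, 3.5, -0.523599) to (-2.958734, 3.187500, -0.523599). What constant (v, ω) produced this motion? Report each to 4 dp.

Δθ = -0.523599 − -0.523599 = 0.000000
ω = Δθ/dt = 0.000000/0.5 = 0.0000
ω = 0 → v = (Δx·cos θ + Δy·sin θ)/dt = 1.2500

v = 1.2500, ω = 0.0000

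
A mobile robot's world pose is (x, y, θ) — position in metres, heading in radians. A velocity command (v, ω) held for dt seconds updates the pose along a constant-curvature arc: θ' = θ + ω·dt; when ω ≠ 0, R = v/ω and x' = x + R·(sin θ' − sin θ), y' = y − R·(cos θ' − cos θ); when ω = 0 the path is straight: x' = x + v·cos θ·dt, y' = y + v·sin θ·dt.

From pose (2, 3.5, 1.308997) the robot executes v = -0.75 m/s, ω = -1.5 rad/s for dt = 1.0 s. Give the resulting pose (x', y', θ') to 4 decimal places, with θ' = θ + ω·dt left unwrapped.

(1.4221, 3.1385, -0.1910)

θ' = 1.3090 + -1.5·1.0 = -0.1910
R = v/ω = -0.75/-1.5 = 0.5000
x' = 2 + 0.5000·(sin -0.1910 − sin 1.3090) = 1.4221
y' = 3.5 − 0.5000·(cos -0.1910 − cos 1.3090) = 3.1385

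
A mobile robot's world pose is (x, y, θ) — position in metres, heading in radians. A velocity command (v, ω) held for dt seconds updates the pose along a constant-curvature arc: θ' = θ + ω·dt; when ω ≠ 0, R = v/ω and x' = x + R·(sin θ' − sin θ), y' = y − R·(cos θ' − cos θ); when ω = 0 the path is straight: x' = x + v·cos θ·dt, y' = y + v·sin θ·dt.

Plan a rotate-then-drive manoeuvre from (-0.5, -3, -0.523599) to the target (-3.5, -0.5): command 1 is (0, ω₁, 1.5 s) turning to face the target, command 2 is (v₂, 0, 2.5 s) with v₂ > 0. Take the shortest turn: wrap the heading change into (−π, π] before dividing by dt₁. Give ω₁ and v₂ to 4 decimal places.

ω₁ = 1.9803, v₂ = 1.5620

heading to target = atan2(-0.5−-3, -3.5−-0.5) = 2.4469
Δθ = wrap(2.4469 − -0.5236) = 2.9705; ω₁ = Δθ/dt₁ = 1.9803
distance = √((-3.5−-0.5)² + (-0.5−-3)²) = 3.9051; v₂ = distance/dt₂ = 1.5620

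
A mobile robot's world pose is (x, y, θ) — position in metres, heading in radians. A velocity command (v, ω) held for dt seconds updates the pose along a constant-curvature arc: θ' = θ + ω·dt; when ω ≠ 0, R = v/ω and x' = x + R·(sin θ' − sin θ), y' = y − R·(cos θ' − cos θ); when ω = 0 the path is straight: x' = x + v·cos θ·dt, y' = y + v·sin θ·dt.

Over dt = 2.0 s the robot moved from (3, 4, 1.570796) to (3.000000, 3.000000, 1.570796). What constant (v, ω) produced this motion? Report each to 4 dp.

v = -0.5000, ω = 0.0000

Δθ = 1.570796 − 1.570796 = 0.000000
ω = Δθ/dt = 0.000000/2.0 = 0.0000
ω = 0 → v = (Δx·cos θ + Δy·sin θ)/dt = -0.5000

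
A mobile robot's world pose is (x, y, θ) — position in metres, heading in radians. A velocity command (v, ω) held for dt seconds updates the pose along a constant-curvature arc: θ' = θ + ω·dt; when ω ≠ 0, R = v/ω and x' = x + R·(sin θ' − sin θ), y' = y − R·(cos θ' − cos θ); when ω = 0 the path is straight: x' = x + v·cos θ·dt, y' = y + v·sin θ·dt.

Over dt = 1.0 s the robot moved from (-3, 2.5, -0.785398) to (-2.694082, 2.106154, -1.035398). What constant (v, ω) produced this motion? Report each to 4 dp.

v = 0.5000, ω = -0.2500

Δθ = -1.035398 − -0.785398 = -0.250000
ω = Δθ/dt = -0.250000/1.0 = -0.2500
R = −Δy/(cos θ' − cos θ) = -2.0000
v = R·ω = -2.0000·-0.2500 = 0.5000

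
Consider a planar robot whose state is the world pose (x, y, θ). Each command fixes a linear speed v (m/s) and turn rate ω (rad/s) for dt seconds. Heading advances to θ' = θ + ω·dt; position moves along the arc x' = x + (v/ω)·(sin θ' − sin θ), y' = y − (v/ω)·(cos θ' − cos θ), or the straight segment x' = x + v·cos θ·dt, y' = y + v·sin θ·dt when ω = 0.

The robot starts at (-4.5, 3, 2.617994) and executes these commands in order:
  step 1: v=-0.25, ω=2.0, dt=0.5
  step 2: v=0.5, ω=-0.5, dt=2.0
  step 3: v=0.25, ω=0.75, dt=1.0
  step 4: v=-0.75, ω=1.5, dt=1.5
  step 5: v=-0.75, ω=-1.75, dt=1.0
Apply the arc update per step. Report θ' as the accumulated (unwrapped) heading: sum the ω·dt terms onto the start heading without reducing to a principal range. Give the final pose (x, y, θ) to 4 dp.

step 1: θ'=3.6180 (R=-0.1250) → pose (-4.3802, 2.9972, 3.6180)
step 2: θ'=2.6180 (R=-1.0000) → pose (-5.3388, 3.0198, 2.6180)
step 3: θ'=3.3680 (R=0.3333) → pose (-5.5803, 3.0559, 3.3680)
step 4: θ'=5.6180 (R=-0.5000) → pose (-5.3839, 3.9366, 5.6180)
step 5: θ'=3.8680 (R=0.4286) → pose (-5.4040, 4.5942, 3.8680)

(-5.4040, 4.5942, 3.8680)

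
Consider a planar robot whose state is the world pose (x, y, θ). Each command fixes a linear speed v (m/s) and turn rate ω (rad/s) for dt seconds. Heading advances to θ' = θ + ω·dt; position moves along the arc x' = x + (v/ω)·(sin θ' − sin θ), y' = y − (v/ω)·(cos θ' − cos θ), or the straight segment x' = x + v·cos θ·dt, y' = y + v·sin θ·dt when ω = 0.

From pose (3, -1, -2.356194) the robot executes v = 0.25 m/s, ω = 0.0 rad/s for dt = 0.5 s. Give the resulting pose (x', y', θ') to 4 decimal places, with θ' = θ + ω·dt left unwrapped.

(2.9116, -1.0884, -2.3562)

θ' = -2.3562 + 0.0·0.5 = -2.3562
ω = 0 → straight: x' = 3 + 0.25·cos(-2.3562)·0.5 = 2.9116
y' = -1 + 0.25·sin(-2.3562)·0.5 = -1.0884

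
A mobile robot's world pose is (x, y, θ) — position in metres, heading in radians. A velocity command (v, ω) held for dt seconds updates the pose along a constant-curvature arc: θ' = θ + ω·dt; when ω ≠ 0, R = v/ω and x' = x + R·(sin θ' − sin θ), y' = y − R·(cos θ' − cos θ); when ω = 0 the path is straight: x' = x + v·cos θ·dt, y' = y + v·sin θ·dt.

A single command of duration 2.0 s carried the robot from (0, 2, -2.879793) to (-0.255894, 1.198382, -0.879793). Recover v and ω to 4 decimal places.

Δθ = -0.879793 − -2.879793 = 2.000000
ω = Δθ/dt = 2.000000/2.0 = 1.0000
R = −Δy/(cos θ' − cos θ) = 0.5000
v = R·ω = 0.5000·1.0000 = 0.5000

v = 0.5000, ω = 1.0000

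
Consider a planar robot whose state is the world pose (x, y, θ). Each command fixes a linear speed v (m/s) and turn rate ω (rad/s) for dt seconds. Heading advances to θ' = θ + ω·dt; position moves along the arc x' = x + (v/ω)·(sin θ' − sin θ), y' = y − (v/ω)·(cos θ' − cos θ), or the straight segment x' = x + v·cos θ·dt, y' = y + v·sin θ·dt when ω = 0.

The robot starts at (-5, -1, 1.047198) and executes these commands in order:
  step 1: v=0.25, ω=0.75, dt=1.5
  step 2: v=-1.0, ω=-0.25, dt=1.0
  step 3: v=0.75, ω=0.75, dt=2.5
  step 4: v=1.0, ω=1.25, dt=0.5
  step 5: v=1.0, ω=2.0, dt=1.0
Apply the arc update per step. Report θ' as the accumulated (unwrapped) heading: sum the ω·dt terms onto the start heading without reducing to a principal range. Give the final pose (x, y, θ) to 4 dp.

(-5.8354, -2.1261, 6.4222)

step 1: θ'=2.1722 (R=0.3333) → pose (-5.0138, -0.6447, 2.1722)
step 2: θ'=1.9222 (R=4.0000) → pose (-4.5564, -1.5311, 1.9222)
step 3: θ'=3.7972 (R=1.0000) → pose (-6.1050, -1.0826, 3.7972)
step 4: θ'=4.4222 (R=0.8000) → pose (-6.3838, -1.4878, 4.4222)
step 5: θ'=6.4222 (R=0.5000) → pose (-5.8354, -2.1261, 6.4222)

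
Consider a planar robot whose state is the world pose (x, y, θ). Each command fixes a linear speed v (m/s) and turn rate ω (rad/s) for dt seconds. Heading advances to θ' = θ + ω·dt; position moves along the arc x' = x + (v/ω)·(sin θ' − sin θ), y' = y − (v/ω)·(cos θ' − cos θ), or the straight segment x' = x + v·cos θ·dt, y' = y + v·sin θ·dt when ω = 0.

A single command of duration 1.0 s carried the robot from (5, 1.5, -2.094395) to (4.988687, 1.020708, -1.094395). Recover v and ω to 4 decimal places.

v = 0.5000, ω = 1.0000

Δθ = -1.094395 − -2.094395 = 1.000000
ω = Δθ/dt = 1.000000/1.0 = 1.0000
R = −Δy/(cos θ' − cos θ) = 0.5000
v = R·ω = 0.5000·1.0000 = 0.5000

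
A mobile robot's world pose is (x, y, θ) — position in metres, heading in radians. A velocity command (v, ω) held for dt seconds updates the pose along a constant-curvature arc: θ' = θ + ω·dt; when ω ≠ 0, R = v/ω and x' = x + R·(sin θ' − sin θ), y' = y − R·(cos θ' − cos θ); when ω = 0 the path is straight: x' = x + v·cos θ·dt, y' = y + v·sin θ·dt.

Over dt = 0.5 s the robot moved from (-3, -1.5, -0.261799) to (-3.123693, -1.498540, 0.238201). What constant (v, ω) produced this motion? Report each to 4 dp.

v = -0.2500, ω = 1.0000

Δθ = 0.238201 − -0.261799 = 0.500000
ω = Δθ/dt = 0.500000/0.5 = 1.0000
R = Δx/(sin θ' − sin θ) = -0.2500
v = R·ω = -0.2500·1.0000 = -0.2500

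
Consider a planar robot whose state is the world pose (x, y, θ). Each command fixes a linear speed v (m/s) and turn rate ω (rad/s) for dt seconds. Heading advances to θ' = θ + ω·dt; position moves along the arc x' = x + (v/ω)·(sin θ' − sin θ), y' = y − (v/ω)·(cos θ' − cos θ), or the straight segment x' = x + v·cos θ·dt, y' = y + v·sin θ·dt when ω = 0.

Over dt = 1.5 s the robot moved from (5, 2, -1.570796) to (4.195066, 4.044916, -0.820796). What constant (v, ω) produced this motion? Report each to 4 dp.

Δθ = -0.820796 − -1.570796 = 0.750000
ω = Δθ/dt = 0.750000/1.5 = 0.5000
R = −Δy/(cos θ' − cos θ) = -3.0000
v = R·ω = -3.0000·0.5000 = -1.5000

v = -1.5000, ω = 0.5000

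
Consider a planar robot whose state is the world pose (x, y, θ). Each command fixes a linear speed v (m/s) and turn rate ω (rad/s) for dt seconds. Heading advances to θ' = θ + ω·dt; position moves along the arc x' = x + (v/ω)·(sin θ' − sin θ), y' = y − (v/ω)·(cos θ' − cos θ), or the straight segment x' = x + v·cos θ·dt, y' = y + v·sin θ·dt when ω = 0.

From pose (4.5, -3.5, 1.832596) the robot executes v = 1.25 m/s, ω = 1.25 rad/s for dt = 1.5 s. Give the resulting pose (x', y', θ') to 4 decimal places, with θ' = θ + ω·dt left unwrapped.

(2.9978, -2.9148, 3.7076)

θ' = 1.8326 + 1.25·1.5 = 3.7076
R = v/ω = 1.25/1.25 = 1.0000
x' = 4.5 + 1.0000·(sin 3.7076 − sin 1.8326) = 2.9978
y' = -3.5 − 1.0000·(cos 3.7076 − cos 1.8326) = -2.9148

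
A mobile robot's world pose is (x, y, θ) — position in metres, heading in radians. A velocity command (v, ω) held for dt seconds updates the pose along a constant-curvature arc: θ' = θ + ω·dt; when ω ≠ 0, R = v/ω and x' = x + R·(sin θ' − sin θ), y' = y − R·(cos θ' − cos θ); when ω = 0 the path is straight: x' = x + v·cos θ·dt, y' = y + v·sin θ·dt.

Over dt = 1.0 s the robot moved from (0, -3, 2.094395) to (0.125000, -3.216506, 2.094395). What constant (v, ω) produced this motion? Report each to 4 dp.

Δθ = 2.094395 − 2.094395 = 0.000000
ω = Δθ/dt = 0.000000/1.0 = 0.0000
ω = 0 → v = (Δx·cos θ + Δy·sin θ)/dt = -0.2500

v = -0.2500, ω = 0.0000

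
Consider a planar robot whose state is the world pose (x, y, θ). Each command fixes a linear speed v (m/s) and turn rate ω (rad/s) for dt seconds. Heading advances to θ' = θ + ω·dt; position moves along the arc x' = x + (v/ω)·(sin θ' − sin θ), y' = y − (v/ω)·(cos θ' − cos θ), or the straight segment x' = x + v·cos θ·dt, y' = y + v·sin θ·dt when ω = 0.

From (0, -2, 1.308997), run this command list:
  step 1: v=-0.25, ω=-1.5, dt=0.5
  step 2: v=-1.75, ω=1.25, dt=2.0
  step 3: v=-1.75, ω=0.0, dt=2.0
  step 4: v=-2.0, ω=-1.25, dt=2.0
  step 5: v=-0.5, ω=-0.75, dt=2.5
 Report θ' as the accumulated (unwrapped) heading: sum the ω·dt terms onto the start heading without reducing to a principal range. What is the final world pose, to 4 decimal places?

(3.7603, -7.5229, -1.3160)

step 1: θ'=0.5590 (R=0.1667) → pose (-0.0726, -2.0982, 0.5590)
step 2: θ'=3.0590 (R=-1.4000) → pose (0.5544, -4.6803, 3.0590)
step 3: θ'=3.0590 (straight) → pose (4.0424, -4.9690, 3.0590)
step 4: θ'=0.5590 (R=1.6000) → pose (4.7590, -7.9201, 0.5590)
step 5: θ'=-1.3160 (R=0.6667) → pose (3.7603, -7.5229, -1.3160)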